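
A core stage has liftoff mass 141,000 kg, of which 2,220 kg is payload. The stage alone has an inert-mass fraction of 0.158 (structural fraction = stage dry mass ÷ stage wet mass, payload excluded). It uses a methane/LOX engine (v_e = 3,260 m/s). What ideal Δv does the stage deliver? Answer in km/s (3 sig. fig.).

Stage wet mass = m₀ − payload = 141,000 − 2,220 = 138,780 kg.
Stage dry mass = ε × stage wet mass = 0.158 × 138,780 = 21,927.2 kg.
Burnout mass m_f = stage dry + payload = 21,927.2 + 2,220 = 24,147.2 kg.
Δv = v_e · ln(141,000/24,147.2) = 3260.0 × ln(5.839) = 3260.0 × 1.7646 ≈ 5753 m/s.

Δv ≈ 5.75 km/s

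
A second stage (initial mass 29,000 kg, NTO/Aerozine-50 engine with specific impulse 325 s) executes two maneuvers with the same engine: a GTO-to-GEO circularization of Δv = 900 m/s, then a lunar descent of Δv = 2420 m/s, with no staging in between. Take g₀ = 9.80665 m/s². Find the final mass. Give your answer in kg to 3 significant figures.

final mass ≈ 10200 kg

v_e = Isp · g₀ = 325 × 9.80665 = 3187.2 m/s.
After the first burn: m = 29000 × exp(−900/3187.2) = 29000 × 0.75398 = 21,865.4 kg.
After the second burn: m = 21,865.4 × exp(−2420/3187.2) = 21,865.4 × 0.46800 = 10,233 kg.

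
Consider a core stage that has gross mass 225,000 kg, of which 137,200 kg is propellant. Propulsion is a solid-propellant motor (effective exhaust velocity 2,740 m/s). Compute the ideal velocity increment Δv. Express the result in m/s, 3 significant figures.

m_f = m₀ − m_prop = 225,000 − 137,200 = 87,800 kg.
From the ideal rocket equation, Δv = v_e · ln(m₀/m_f) = 2740.0 × ln(2.563) = 2740.0 × 0.9410 ≈ 2578.4 m/s.

Δv ≈ 2580 m/s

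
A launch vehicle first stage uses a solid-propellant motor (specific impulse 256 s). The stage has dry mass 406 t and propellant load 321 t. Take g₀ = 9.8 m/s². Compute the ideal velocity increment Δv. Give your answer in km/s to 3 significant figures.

Δv ≈ 1.46 km/s

v_e = Isp · g₀ = 256 × 9.8 = 2508.8 m/s.
m₀ = m_dry + m_prop = 406 + 321 = 727 t.
Δv = v_e · ln(m₀/m_f) = 2508.8 × ln(1.791) = 2508.8 × 0.5826 ≈ 1461.6 m/s.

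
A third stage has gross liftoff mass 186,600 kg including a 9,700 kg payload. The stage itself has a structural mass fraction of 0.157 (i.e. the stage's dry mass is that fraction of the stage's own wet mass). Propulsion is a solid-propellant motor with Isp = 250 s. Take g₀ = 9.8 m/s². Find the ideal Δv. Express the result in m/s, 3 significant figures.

Stage wet mass = m₀ − payload = 186,600 − 9,700 = 176,900 kg.
Stage dry mass = ε × stage wet mass = 0.157 × 176,900 = 27,773.3 kg.
Burnout mass m_f = stage dry + payload = 27,773.3 + 9,700 = 37,473.3 kg.
v_e = Isp · g₀ = 250 × 9.8 = 2450.0 m/s.
Rocket equation: Δv = v_e · ln(186,600/37,473.3) = 2450.0 × ln(4.98) = 2450.0 × 1.6053 ≈ 3933 m/s.

Δv ≈ 3930 m/s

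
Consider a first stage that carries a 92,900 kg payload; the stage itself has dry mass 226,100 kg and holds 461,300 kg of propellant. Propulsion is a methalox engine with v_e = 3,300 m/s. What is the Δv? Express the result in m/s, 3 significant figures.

m₀ = payload + dry + propellant = 92,900 + 226,100 + 461,300 = 780,300 kg.
m_f = payload + dry = 92,900 + 226,100 = 319,000 kg.
Δv = v_e · ln(m₀/m_f) = 3300.0 × ln(2.446) = 3300.0 × 0.8945 ≈ 2951.8 m/s.

Δv ≈ 2950 m/s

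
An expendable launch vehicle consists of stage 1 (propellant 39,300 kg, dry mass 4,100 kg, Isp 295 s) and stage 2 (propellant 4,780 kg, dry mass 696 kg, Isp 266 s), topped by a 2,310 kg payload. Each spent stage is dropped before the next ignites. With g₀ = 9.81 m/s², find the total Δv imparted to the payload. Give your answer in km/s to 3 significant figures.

Ignition mass of stage 1 = 39,300+4,100 + 4,780+696 + 2,310 = 51,186 kg.
Stage 1: m₀ = 51,186 kg, m_f = 51,186 − 39,300 = 11,886 kg; Δv = 295×9.81×ln(4.306) = 2894.0×1.4601 ≈ 4225 m/s.
Stage 2: m₀ = 7,786 kg, m_f = 7,786 − 4,780 = 3,006 kg; Δv = 266×9.81×ln(2.59) = 2609.5×0.9517 ≈ 2483 m/s.
Total Δv = 4225 + 2483 = 6708 m/s.

Δv ≈ 6.71 km/s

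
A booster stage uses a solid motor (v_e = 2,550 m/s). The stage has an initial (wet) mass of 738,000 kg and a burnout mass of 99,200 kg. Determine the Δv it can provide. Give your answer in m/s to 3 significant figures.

Δv ≈ 5120 m/s

Δv = v_e · ln(m₀/m_f) = 2550.0 × ln(7.44) = 2550.0 × 2.0068 ≈ 5117.4 m/s.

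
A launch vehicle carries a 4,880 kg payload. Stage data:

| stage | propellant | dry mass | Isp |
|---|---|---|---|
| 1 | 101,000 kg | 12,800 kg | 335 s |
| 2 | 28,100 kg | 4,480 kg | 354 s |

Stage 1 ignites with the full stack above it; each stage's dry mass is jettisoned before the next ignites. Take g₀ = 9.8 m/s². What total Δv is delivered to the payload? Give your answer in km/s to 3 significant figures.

Ignition mass of stage 1 = 101,000+12,800 + 28,100+4,480 + 4,880 = 151,260 kg.
Stage 1: m₀ = 151,260 kg, m_f = 151,260 − 101,000 = 50,260 kg; Δv = 335×9.8×ln(3.01) = 3283.0×1.1018 ≈ 3617 m/s.
Stage 2: m₀ = 37,460 kg, m_f = 37,460 − 28,100 = 9,360 kg; Δv = 354×9.8×ln(4.002) = 3469.2×1.3868 ≈ 4811 m/s.
Total Δv = 3617 + 4811 = 8428 m/s.

Δv ≈ 8.43 km/s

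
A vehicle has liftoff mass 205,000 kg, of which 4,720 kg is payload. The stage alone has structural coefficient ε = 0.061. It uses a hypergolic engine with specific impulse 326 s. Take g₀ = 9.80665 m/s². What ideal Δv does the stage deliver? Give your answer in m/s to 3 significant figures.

Δv ≈ 7970 m/s

Stage wet mass = m₀ − payload = 205,000 − 4,720 = 200,280 kg.
Stage dry mass = ε × stage wet mass = 0.061 × 200,280 = 12,217.1 kg.
Burnout mass m_f = stage dry + payload = 12,217.1 + 4,720 = 16,937.1 kg.
v_e = Isp · g₀ = 326 × 9.80665 = 3197.0 m/s.
Δv = v_e · ln(205,000/16,937.1) = 3197.0 × ln(12.1) = 3197.0 × 2.4935 ≈ 7972 m/s.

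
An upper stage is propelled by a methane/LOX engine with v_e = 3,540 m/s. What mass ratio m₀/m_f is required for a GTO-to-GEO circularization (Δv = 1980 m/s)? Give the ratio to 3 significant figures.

mass ratio ≈ 1.75

Rocket equation: m₀/m_f = exp(Δv / v_e) = exp(1980 / 3540.0) = exp(0.5593) = 1.7495.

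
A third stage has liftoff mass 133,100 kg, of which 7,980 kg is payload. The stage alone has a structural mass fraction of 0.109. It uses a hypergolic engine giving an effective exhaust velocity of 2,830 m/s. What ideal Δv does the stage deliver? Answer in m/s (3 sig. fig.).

Δv ≈ 5140 m/s

Stage wet mass = m₀ − payload = 133,100 − 7,980 = 125,120 kg.
Stage dry mass = ε × stage wet mass = 0.109 × 125,120 = 13,638.1 kg.
Burnout mass m_f = stage dry + payload = 13,638.1 + 7,980 = 21,618.1 kg.
Using Δv = v_e ln(m₀/m_f): Δv = v_e · ln(133,100/21,618.1) = 2830.0 × ln(6.157) = 2830.0 × 1.8176 ≈ 5144 m/s.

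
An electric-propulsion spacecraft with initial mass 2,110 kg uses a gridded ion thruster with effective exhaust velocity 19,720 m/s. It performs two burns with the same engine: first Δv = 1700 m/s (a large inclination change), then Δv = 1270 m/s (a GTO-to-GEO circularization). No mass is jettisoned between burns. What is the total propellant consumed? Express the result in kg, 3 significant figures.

total propellant consumed ≈ 295 kg

After the first burn: m = 2110 × exp(−1700/19720.0) = 2110 × 0.91740 = 1,935.71 kg.
After the second burn: m = 1,935.71 × exp(−1270/19720.0) = 1,935.71 × 0.93763 = 1,814.98 kg.
Total propellant = m₀ − m_final = 2110 − 1,814.98 = 295.02 kg.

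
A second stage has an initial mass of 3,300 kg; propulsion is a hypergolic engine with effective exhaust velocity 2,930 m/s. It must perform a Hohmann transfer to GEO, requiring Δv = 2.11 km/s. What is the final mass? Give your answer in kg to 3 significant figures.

final mass ≈ 1610 kg

Rocket equation: m₀/m_f = exp(Δv / v_e) = exp(2110 / 2930.0) = exp(0.7201) = 2.0547.
m_f = m₀ / 2.0547 = 3,300 / 2.0547 = 1,606.07 kg.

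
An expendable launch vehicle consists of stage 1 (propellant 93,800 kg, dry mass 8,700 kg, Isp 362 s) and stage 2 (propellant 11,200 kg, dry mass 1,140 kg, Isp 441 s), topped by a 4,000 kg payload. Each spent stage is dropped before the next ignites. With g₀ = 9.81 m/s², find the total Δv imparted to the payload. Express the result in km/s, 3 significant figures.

Ignition mass of stage 1 = 93,800+8,700 + 11,200+1,140 + 4,000 = 118,840 kg.
Stage 1: m₀ = 118,840 kg, m_f = 118,840 − 93,800 = 25,040 kg; Δv = 362×9.81×ln(4.746) = 3551.2×1.5573 ≈ 5530 m/s.
Stage 2: m₀ = 16,340 kg, m_f = 16,340 − 11,200 = 5,140 kg; Δv = 441×9.81×ln(3.179) = 4326.2×1.1566 ≈ 5004 m/s.
Total Δv = 5530 + 5004 = 10534 m/s.

Δv ≈ 10.5 km/s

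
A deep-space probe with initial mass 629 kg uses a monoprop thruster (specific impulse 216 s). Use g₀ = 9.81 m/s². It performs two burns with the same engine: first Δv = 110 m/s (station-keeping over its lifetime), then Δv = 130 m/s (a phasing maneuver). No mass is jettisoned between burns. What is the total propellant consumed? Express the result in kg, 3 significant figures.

v_e = Isp · g₀ = 216 × 9.81 = 2119.0 m/s.
After the first burn: m = 629 × exp(−110/2119.0) = 629 × 0.94941 = 597.179 kg.
After the second burn: m = 597.179 × exp(−130/2119.0) = 597.179 × 0.94049 = 561.641 kg.
Total propellant = m₀ − m_final = 629 − 561.641 = 67.359 kg.

total propellant consumed ≈ 67.4 kg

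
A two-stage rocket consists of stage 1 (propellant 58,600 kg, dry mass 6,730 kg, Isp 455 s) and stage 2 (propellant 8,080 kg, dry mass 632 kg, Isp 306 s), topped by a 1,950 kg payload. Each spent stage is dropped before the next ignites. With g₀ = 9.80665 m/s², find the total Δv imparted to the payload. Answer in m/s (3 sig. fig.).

Δv ≈ 10800 m/s

Ignition mass of stage 1 = 58,600+6,730 + 8,080+632 + 1,950 = 75,992 kg.
Stage 1: m₀ = 75,992 kg, m_f = 75,992 − 58,600 = 17,392 kg; Δv = 455×9.80665×ln(4.369) = 4462.0×1.4746 ≈ 6580 m/s.
Stage 2: m₀ = 10,662 kg, m_f = 10,662 − 8,080 = 2,582 kg; Δv = 306×9.80665×ln(4.129) = 3000.8×1.4181 ≈ 4256 m/s.
Total Δv = 6580 + 4256 = 10836 m/s.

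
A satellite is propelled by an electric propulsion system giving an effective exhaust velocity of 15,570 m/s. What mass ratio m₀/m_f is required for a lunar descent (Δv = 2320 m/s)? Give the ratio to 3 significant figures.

m₀/m_f = exp(Δv / v_e) = exp(2320 / 15570.0) = exp(0.1490) = 1.1607.

mass ratio ≈ 1.16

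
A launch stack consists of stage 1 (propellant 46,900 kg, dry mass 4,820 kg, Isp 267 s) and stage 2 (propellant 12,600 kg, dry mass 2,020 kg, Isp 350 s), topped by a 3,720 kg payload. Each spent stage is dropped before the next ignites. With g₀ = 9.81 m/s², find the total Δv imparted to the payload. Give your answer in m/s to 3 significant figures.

Ignition mass of stage 1 = 46,900+4,820 + 12,600+2,020 + 3,720 = 70,060 kg.
Stage 1: m₀ = 70,060 kg, m_f = 70,060 − 46,900 = 23,160 kg; Δv = 267×9.81×ln(3.025) = 2619.3×1.1069 ≈ 2899 m/s.
Stage 2: m₀ = 18,340 kg, m_f = 18,340 − 12,600 = 5,740 kg; Δv = 350×9.81×ln(3.195) = 3433.5×1.1616 ≈ 3988 m/s.
Total Δv = 2899 + 3988 = 6887 m/s.

Δv ≈ 6890 m/s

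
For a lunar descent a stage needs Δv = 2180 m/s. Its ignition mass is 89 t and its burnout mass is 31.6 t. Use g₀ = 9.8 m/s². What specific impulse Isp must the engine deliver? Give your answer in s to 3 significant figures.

ln(m₀/m_f) = ln(89000/31600) = ln(2.816) = 1.0355.
From the ideal rocket equation, v_e = Δv / ln(m₀/m_f) = 2180 / 1.0355 = 2105.3 m/s.
Isp = v_e / g₀ = 2105.3 / 9.8 = 214.8 s.

Isp ≈ 215 s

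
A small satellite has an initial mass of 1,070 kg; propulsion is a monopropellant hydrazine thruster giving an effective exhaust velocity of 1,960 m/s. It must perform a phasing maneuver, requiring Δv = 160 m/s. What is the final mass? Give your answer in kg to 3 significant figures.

final mass ≈ 986 kg

m₀/m_f = exp(Δv / v_e) = exp(160 / 1960.0) = exp(0.0816) = 1.0851.
m_f = m₀ / 1.0851 = 1,070 / 1.0851 = 986.084 kg.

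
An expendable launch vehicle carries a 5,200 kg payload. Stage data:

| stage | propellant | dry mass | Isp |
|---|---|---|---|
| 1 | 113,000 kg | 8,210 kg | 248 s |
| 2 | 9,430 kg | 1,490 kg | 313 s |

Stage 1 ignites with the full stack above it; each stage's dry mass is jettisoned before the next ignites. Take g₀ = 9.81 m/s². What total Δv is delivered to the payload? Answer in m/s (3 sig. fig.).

Δv ≈ 6910 m/s

Ignition mass of stage 1 = 113,000+8,210 + 9,430+1,490 + 5,200 = 137,330 kg.
Stage 1: m₀ = 137,330 kg, m_f = 137,330 − 113,000 = 24,330 kg; Δv = 248×9.81×ln(5.644) = 2432.9×1.7307 ≈ 4211 m/s.
Stage 2: m₀ = 16,120 kg, m_f = 16,120 − 9,430 = 6,690 kg; Δv = 313×9.81×ln(2.41) = 3070.5×0.8794 ≈ 2700 m/s.
Total Δv = 4211 + 2700 = 6911 m/s.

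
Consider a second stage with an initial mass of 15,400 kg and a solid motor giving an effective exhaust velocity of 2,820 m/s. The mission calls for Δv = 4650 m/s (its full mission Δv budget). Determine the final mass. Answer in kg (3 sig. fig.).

m₀/m_f = exp(Δv / v_e) = exp(4650 / 2820.0) = exp(1.6489) = 5.2014.
m_f = m₀ / 5.2014 = 15,400 / 5.2014 = 2,960.74 kg.

final mass ≈ 2960 kg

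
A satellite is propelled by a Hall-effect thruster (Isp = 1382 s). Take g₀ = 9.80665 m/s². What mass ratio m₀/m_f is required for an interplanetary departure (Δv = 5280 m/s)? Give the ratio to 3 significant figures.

mass ratio ≈ 1.48

v_e = Isp · g₀ = 1382 × 9.80665 = 13552.8 m/s.
m₀/m_f = exp(Δv / v_e) = exp(5280 / 13552.8) = exp(0.3896) = 1.4764.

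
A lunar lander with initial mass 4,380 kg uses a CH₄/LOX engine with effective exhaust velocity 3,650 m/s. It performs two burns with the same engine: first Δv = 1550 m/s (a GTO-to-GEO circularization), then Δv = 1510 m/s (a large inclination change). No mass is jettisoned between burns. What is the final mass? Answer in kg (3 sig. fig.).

final mass ≈ 1890 kg

After the first burn: m = 4380 × exp(−1550/3650.0) = 4380 × 0.65399 = 2,864.48 kg.
After the second burn: m = 2,864.48 × exp(−1510/3650.0) = 2,864.48 × 0.66120 = 1,893.99 kg.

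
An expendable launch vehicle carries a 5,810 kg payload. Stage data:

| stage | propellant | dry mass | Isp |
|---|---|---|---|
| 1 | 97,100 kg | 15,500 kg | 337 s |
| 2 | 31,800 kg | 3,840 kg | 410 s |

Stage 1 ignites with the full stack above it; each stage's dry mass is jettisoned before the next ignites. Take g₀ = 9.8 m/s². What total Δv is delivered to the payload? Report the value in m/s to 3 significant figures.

Ignition mass of stage 1 = 97,100+15,500 + 31,800+3,840 + 5,810 = 154,050 kg.
Stage 1: m₀ = 154,050 kg, m_f = 154,050 − 97,100 = 56,950 kg; Δv = 337×9.8×ln(2.705) = 3302.6×0.9951 ≈ 3286 m/s.
Stage 2: m₀ = 41,450 kg, m_f = 41,450 − 31,800 = 9,650 kg; Δv = 410×9.8×ln(4.295) = 4018.0×1.4575 ≈ 5856 m/s.
Total Δv = 3286 + 5856 = 9142 m/s.

Δv ≈ 9140 m/s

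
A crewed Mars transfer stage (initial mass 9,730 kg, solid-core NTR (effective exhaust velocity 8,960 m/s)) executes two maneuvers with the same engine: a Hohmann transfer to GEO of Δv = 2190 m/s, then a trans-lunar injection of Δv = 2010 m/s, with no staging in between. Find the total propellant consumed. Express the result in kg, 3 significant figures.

After the first burn: m = 9730 × exp(−2190/8960.0) = 9730 × 0.78316 = 7,620.15 kg.
After the second burn: m = 7,620.15 × exp(−2010/8960.0) = 7,620.15 × 0.79905 = 6,088.88 kg.
Total propellant = m₀ − m_final = 9730 − 6,088.88 = 3,641.12 kg.

total propellant consumed ≈ 3640 kg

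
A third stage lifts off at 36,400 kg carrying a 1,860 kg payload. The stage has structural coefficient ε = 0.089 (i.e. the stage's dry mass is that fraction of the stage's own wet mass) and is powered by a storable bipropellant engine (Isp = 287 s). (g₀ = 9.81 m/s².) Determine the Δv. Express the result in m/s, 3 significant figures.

Stage wet mass = m₀ − payload = 36,400 − 1,860 = 34,540 kg.
Stage dry mass = ε × stage wet mass = 0.089 × 34,540 = 3,074.06 kg.
Burnout mass m_f = stage dry + payload = 3,074.06 + 1,860 = 4,934.06 kg.
v_e = Isp · g₀ = 287 × 9.81 = 2815.5 m/s.
Δv = v_e · ln(36,400/4,934.06) = 2815.5 × ln(7.377) = 2815.5 × 1.9984 ≈ 5626 m/s.

Δv ≈ 5630 m/s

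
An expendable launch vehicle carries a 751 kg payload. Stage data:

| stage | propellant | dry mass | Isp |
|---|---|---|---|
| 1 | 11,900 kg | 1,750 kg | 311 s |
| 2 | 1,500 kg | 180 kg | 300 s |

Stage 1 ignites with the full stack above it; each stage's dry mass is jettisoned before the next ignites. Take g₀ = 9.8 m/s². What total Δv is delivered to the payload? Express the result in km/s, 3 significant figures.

Δv ≈ 6.93 km/s

Ignition mass of stage 1 = 11,900+1,750 + 1,500+180 + 751 = 16,081 kg.
Stage 1: m₀ = 16,081 kg, m_f = 16,081 − 11,900 = 4,181 kg; Δv = 311×9.8×ln(3.846) = 3047.8×1.3471 ≈ 4106 m/s.
Stage 2: m₀ = 2,431 kg, m_f = 2,431 − 1,500 = 931 kg; Δv = 300×9.8×ln(2.611) = 2940.0×0.9598 ≈ 2822 m/s.
Total Δv = 4106 + 2822 = 6928 m/s.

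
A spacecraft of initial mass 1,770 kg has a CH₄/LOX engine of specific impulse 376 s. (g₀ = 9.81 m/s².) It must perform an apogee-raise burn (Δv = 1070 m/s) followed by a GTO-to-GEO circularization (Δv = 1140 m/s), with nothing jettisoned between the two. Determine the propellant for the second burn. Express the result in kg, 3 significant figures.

v_e = Isp · g₀ = 376 × 9.81 = 3688.6 m/s.
After the first burn: m = 1770 × exp(−1070/3688.6) = 1770 × 0.74820 = 1,324.31 kg.
After the second burn: m = 1,324.31 × exp(−1140/3688.6) = 1,324.31 × 0.73413 = 972.216 kg.
Second-burn propellant = 1,324.31 − 972.216 = 352.094 kg.

propellant for the second burn ≈ 352 kg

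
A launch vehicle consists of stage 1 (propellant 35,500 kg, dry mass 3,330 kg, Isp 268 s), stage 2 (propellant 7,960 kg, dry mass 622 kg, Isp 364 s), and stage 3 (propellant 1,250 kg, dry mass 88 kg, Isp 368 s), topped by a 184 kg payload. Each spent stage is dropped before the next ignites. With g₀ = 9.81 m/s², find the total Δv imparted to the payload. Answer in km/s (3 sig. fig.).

Ignition mass of stage 1 = 35,500+3,330 + 7,960+622 + 1,250+88 + 184 = 48,934 kg.
Stage 1: m₀ = 48,934 kg, m_f = 48,934 − 35,500 = 13,434 kg; Δv = 268×9.81×ln(3.643) = 2629.1×1.2927 ≈ 3399 m/s.
Stage 2: m₀ = 10,104 kg, m_f = 10,104 − 7,960 = 2,144 kg; Δv = 364×9.81×ln(4.713) = 3570.8×1.5503 ≈ 5536 m/s.
Stage 3: m₀ = 1,522 kg, m_f = 1,522 − 1,250 = 272 kg; Δv = 368×9.81×ln(5.596) = 3610.1×1.7220 ≈ 6216 m/s.
Total Δv = 3399 + 5536 + 6216 = 15151 m/s.

Δv ≈ 15.2 km/s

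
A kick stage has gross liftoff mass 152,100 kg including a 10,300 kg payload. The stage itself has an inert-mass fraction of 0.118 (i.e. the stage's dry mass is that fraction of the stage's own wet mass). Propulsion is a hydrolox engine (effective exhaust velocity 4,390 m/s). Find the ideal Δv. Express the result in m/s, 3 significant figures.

Stage wet mass = m₀ − payload = 152,100 − 10,300 = 141,800 kg.
Stage dry mass = ε × stage wet mass = 0.118 × 141,800 = 16,732.4 kg.
Burnout mass m_f = stage dry + payload = 16,732.4 + 10,300 = 27,032.4 kg.
Δv = v_e · ln(152,100/27,032.4) = 4390.0 × ln(5.627) = 4390.0 × 1.7275 ≈ 7584 m/s.

Δv ≈ 7580 m/s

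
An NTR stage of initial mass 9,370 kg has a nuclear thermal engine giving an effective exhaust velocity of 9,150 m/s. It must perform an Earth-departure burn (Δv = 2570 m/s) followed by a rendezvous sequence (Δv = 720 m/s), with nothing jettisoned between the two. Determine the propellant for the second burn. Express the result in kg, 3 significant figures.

After the first burn: m = 9370 × exp(−2570/9150.0) = 9370 × 0.75512 = 7,075.47 kg.
After the second burn: m = 7,075.47 × exp(−720/9150.0) = 7,075.47 × 0.92433 = 6,540.07 kg.
Second-burn propellant = 7,075.47 − 6,540.07 = 535.4 kg.

propellant for the second burn ≈ 535 kg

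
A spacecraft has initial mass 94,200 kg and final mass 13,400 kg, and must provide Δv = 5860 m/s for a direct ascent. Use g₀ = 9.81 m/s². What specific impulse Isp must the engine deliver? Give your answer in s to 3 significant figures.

ln(m₀/m_f) = ln(94200/13400) = ln(7.03) = 1.9502.
Using Δv = v_e ln(m₀/m_f): v_e = Δv / ln(m₀/m_f) = 5860 / 1.9502 = 3004.9 m/s.
Isp = v_e / g₀ = 3004.9 / 9.81 = 306.3 s.

Isp ≈ 306 s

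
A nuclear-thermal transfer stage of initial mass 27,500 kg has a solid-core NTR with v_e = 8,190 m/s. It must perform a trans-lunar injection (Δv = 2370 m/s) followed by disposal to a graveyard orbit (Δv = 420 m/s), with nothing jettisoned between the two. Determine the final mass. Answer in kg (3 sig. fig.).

After the first burn: m = 27500 × exp(−2370/8190.0) = 27500 × 0.74873 = 20,590.1 kg.
After the second burn: m = 20,590.1 × exp(−420/8190.0) = 20,590.1 × 0.95001 = 19,560.8 kg.

final mass ≈ 19600 kg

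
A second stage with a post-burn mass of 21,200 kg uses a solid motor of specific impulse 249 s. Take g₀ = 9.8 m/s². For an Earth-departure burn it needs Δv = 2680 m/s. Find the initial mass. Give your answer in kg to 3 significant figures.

initial mass ≈ 63600 kg

v_e = Isp · g₀ = 249 × 9.8 = 2440.2 m/s.
m₀/m_f = exp(Δv / v_e) = exp(2680 / 2440.2) = exp(1.0983) = 2.9990.
m₀ = m_f × 2.9990 = 21,200 × 2.9990 = 63,578.8 kg.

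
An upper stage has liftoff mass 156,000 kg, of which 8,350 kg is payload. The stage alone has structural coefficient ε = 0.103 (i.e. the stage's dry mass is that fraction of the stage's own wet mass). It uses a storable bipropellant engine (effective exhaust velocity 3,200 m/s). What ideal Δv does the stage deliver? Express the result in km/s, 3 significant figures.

Δv ≈ 6.05 km/s

Stage wet mass = m₀ − payload = 156,000 − 8,350 = 147,650 kg.
Stage dry mass = ε × stage wet mass = 0.103 × 147,650 = 15,208 kg.
Burnout mass m_f = stage dry + payload = 15,208 + 8,350 = 23,558 kg.
Rocket equation: Δv = v_e · ln(156,000/23,558) = 3200.0 × ln(6.622) = 3200.0 × 1.8904 ≈ 6049 m/s.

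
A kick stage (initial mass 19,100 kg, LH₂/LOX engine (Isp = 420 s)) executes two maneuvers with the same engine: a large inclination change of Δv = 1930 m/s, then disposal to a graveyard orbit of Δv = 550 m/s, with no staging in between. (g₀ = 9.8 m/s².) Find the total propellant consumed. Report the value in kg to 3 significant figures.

total propellant consumed ≈ 8640 kg

v_e = Isp · g₀ = 420 × 9.8 = 4116.0 m/s.
After the first burn: m = 19100 × exp(−1930/4116.0) = 19100 × 0.62569 = 11,950.7 kg.
After the second burn: m = 11,950.7 × exp(−550/4116.0) = 11,950.7 × 0.87492 = 10,455.9 kg.
Total propellant = m₀ − m_final = 19100 − 10,455.9 = 8,644.1 kg.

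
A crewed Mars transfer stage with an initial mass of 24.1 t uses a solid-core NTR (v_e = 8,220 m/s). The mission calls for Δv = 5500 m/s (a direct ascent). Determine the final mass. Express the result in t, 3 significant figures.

From the ideal rocket equation, m₀/m_f = exp(Δv / v_e) = exp(5500 / 8220.0) = exp(0.6691) = 1.9525.
m_f = m₀ / 1.9525 = 24.1 / 1.9525 = 12.3431 t.

final mass ≈ 12.3 t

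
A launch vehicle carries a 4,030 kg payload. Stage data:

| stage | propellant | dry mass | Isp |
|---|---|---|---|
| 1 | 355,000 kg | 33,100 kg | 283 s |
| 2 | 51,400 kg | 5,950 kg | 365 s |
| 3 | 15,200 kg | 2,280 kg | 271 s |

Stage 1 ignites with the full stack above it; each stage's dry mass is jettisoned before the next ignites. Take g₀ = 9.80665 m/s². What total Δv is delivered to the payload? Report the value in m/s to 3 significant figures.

Δv ≈ 11000 m/s

Ignition mass of stage 1 = 355,000+33,100 + 51,400+5,950 + 15,200+2,280 + 4,030 = 466,960 kg.
Stage 1: m₀ = 466,960 kg, m_f = 466,960 − 355,000 = 111,960 kg; Δv = 283×9.80665×ln(4.171) = 2775.3×1.4281 ≈ 3963 m/s.
Stage 2: m₀ = 78,860 kg, m_f = 78,860 − 51,400 = 27,460 kg; Δv = 365×9.80665×ln(2.872) = 3579.4×1.0549 ≈ 3776 m/s.
Stage 3: m₀ = 21,510 kg, m_f = 21,510 − 15,200 = 6,310 kg; Δv = 271×9.80665×ln(3.409) = 2657.6×1.2264 ≈ 3259 m/s.
Total Δv = 3963 + 3776 + 3259 = 10998 m/s.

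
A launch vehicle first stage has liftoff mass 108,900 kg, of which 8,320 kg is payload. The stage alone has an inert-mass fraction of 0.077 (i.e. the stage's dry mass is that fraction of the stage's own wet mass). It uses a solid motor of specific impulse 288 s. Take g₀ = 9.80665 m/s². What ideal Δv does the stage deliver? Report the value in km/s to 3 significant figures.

Δv ≈ 5.41 km/s

Stage wet mass = m₀ − payload = 108,900 − 8,320 = 100,580 kg.
Stage dry mass = ε × stage wet mass = 0.077 × 100,580 = 7,744.66 kg.
Burnout mass m_f = stage dry + payload = 7,744.66 + 8,320 = 16,064.66 kg.
v_e = Isp · g₀ = 288 × 9.80665 = 2824.3 m/s.
Δv = v_e · ln(108,900/16,064.66) = 2824.3 × ln(6.779) = 2824.3 × 1.9138 ≈ 5405 m/s.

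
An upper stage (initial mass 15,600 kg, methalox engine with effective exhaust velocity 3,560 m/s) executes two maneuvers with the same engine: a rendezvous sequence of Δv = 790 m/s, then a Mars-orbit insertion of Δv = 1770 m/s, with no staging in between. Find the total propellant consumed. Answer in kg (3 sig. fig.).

After the first burn: m = 15600 × exp(−790/3560.0) = 15600 × 0.80099 = 12,495.4 kg.
After the second burn: m = 12,495.4 × exp(−1770/3560.0) = 12,495.4 × 0.60824 = 7,600.2 kg.
Total propellant = m₀ − m_final = 15600 − 7,600.2 = 7,999.8 kg.

total propellant consumed ≈ 8000 kg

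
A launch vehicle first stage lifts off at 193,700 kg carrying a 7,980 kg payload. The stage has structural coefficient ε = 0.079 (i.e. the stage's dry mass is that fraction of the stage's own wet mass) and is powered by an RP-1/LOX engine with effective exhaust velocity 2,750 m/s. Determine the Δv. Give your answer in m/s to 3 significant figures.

Δv ≈ 5900 m/s

Stage wet mass = m₀ − payload = 193,700 − 7,980 = 185,720 kg.
Stage dry mass = ε × stage wet mass = 0.079 × 185,720 = 14,671.9 kg.
Burnout mass m_f = stage dry + payload = 14,671.9 + 7,980 = 22,651.9 kg.
Rocket equation: Δv = v_e · ln(193,700/22,651.9) = 2750.0 × ln(8.551) = 2750.0 × 2.1461 ≈ 5902 m/s.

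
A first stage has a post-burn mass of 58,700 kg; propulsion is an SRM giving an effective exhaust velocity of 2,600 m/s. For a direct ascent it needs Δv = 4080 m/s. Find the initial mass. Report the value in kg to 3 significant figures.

initial mass ≈ 282000 kg

Rocket equation: m₀/m_f = exp(Δv / v_e) = exp(4080 / 2600.0) = exp(1.5692) = 4.8030.
m₀ = m_f × 4.8030 = 58,700 × 4.8030 = 281,936 kg.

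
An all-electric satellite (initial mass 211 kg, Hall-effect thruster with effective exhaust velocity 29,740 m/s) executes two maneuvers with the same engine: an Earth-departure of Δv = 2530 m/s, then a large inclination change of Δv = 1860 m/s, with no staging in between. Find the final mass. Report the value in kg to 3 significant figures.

After the first burn: m = 211 × exp(−2530/29740.0) = 211 × 0.91845 = 193.793 kg.
After the second burn: m = 193.793 × exp(−1860/29740.0) = 193.793 × 0.93937 = 182.043 kg.

final mass ≈ 182 kg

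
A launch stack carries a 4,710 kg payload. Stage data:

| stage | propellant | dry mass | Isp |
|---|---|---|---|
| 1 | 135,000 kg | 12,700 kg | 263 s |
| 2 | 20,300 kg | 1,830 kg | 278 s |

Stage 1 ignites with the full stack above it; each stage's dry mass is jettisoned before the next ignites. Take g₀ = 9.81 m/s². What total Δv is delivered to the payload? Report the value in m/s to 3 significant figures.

Ignition mass of stage 1 = 135,000+12,700 + 20,300+1,830 + 4,710 = 174,540 kg.
Stage 1: m₀ = 174,540 kg, m_f = 174,540 − 135,000 = 39,540 kg; Δv = 263×9.81×ln(4.414) = 2580.0×1.4848 ≈ 3831 m/s.
Stage 2: m₀ = 26,840 kg, m_f = 26,840 − 20,300 = 6,540 kg; Δv = 278×9.81×ln(4.104) = 2727.2×1.4120 ≈ 3851 m/s.
Total Δv = 3831 + 3851 = 7682 m/s.

Δv ≈ 7680 m/s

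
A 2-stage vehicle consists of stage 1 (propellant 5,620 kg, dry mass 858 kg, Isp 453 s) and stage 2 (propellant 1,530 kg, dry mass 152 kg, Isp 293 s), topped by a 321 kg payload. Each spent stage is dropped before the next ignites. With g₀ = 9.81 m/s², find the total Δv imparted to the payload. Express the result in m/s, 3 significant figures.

Ignition mass of stage 1 = 5,620+858 + 1,530+152 + 321 = 8,481 kg.
Stage 1: m₀ = 8,481 kg, m_f = 8,481 − 5,620 = 2,861 kg; Δv = 453×9.81×ln(2.964) = 4443.9×1.0867 ≈ 4829 m/s.
Stage 2: m₀ = 2,003 kg, m_f = 2,003 − 1,530 = 473 kg; Δv = 293×9.81×ln(4.235) = 2874.3×1.4433 ≈ 4149 m/s.
Total Δv = 4829 + 4149 = 8978 m/s.

Δv ≈ 8980 m/s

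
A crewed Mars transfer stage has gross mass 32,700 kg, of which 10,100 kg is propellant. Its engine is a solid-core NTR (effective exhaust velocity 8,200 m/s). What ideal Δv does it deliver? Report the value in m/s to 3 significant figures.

Δv ≈ 3030 m/s

m_f = m₀ − m_prop = 32,700 − 10,100 = 22,600 kg.
From the ideal rocket equation, Δv = v_e · ln(m₀/m_f) = 8200.0 × ln(1.447) = 8200.0 × 0.3694 ≈ 3029.3 m/s.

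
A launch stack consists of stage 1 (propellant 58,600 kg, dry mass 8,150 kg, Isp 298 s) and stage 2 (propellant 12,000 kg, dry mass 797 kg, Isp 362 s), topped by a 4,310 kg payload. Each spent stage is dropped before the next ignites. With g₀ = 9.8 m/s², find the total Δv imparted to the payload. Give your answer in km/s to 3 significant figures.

Ignition mass of stage 1 = 58,600+8,150 + 12,000+797 + 4,310 = 83,857 kg.
Stage 1: m₀ = 83,857 kg, m_f = 83,857 − 58,600 = 25,257 kg; Δv = 298×9.8×ln(3.32) = 2920.4×1.2000 ≈ 3505 m/s.
Stage 2: m₀ = 17,107 kg, m_f = 17,107 − 12,000 = 5,107 kg; Δv = 362×9.8×ln(3.35) = 3547.6×1.2089 ≈ 4289 m/s.
Total Δv = 3505 + 4289 = 7794 m/s.

Δv ≈ 7.79 km/s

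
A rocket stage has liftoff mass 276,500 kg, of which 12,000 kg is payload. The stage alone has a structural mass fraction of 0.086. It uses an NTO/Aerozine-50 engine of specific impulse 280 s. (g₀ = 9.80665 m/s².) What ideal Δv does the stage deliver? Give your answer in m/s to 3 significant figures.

Stage wet mass = m₀ − payload = 276,500 − 12,000 = 264,500 kg.
Stage dry mass = ε × stage wet mass = 0.086 × 264,500 = 22,747 kg.
Burnout mass m_f = stage dry + payload = 22,747 + 12,000 = 34,747 kg.
v_e = Isp · g₀ = 280 × 9.80665 = 2745.9 m/s.
Δv = v_e · ln(276,500/34,747) = 2745.9 × ln(7.958) = 2745.9 × 2.0741 ≈ 5695 m/s.

Δv ≈ 5700 m/s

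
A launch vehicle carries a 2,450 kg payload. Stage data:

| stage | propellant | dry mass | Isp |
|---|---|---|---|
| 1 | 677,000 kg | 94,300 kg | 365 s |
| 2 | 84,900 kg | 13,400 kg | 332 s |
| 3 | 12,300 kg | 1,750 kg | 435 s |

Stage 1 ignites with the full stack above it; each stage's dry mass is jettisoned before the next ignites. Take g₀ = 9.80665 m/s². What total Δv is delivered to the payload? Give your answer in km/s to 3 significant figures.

Δv ≈ 15.4 km/s

Ignition mass of stage 1 = 677,000+94,300 + 84,900+13,400 + 12,300+1,750 + 2,450 = 886,100 kg.
Stage 1: m₀ = 886,100 kg, m_f = 886,100 − 677,000 = 209,100 kg; Δv = 365×9.80665×ln(4.238) = 3579.4×1.4440 ≈ 5169 m/s.
Stage 2: m₀ = 114,800 kg, m_f = 114,800 − 84,900 = 29,900 kg; Δv = 332×9.80665×ln(3.839) = 3255.8×1.3453 ≈ 4380 m/s.
Stage 3: m₀ = 16,500 kg, m_f = 16,500 − 12,300 = 4,200 kg; Δv = 435×9.80665×ln(3.929) = 4265.9×1.3683 ≈ 5837 m/s.
Total Δv = 5169 + 4380 + 5837 = 15386 m/s.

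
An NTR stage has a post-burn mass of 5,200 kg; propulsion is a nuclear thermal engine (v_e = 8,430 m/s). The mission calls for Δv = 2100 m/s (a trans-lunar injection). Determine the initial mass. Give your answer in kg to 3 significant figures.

From the ideal rocket equation, m₀/m_f = exp(Δv / v_e) = exp(2100 / 8430.0) = exp(0.2491) = 1.2829.
m₀ = m_f × 1.2829 = 5,200 × 1.2829 = 6,671.08 kg.

initial mass ≈ 6670 kg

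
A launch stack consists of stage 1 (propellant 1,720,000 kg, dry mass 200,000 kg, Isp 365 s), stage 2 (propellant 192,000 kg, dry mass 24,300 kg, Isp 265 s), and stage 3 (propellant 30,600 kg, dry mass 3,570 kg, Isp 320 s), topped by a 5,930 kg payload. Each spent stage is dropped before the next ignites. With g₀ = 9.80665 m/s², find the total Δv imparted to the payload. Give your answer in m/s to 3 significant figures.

Ignition mass of stage 1 = 1,720,000+200,000 + 192,000+24,300 + 30,600+3,570 + 5,930 = 2,176,400 kg.
Stage 1: m₀ = 2,176,400 kg, m_f = 2,176,400 − 1,720,000 = 456,400 kg; Δv = 365×9.80665×ln(4.769) = 3579.4×1.5621 ≈ 5591 m/s.
Stage 2: m₀ = 256,400 kg, m_f = 256,400 − 192,000 = 64,400 kg; Δv = 265×9.80665×ln(3.981) = 2598.8×1.3816 ≈ 3591 m/s.
Stage 3: m₀ = 40,100 kg, m_f = 40,100 − 30,600 = 9,500 kg; Δv = 320×9.80665×ln(4.221) = 3138.1×1.4401 ≈ 4519 m/s.
Total Δv = 5591 + 3591 + 4519 = 13701 m/s.

Δv ≈ 13700 m/s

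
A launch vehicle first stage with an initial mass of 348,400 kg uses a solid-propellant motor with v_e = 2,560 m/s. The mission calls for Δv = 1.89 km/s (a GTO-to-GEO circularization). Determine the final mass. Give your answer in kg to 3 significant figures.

final mass ≈ 167000 kg

Using Δv = v_e ln(m₀/m_f): m₀/m_f = exp(Δv / v_e) = exp(1890 / 2560.0) = exp(0.7383) = 2.0923.
m_f = m₀ / 2.0923 = 348,400 / 2.0923 = 166,515 kg.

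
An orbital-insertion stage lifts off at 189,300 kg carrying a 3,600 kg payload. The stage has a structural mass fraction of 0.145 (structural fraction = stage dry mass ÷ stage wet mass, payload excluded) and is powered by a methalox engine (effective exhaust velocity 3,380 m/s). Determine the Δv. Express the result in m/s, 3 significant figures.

Δv ≈ 6170 m/s

Stage wet mass = m₀ − payload = 189,300 − 3,600 = 185,700 kg.
Stage dry mass = ε × stage wet mass = 0.145 × 185,700 = 26,926.5 kg.
Burnout mass m_f = stage dry + payload = 26,926.5 + 3,600 = 30,526.5 kg.
From the ideal rocket equation, Δv = v_e · ln(189,300/30,526.5) = 3380.0 × ln(6.201) = 3380.0 × 1.8247 ≈ 6168 m/s.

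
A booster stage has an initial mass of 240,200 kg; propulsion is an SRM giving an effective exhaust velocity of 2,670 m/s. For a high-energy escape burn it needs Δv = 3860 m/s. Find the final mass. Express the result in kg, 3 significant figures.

final mass ≈ 56600 kg

By the Tsiolkovsky rocket equation, m₀/m_f = exp(Δv / v_e) = exp(3860 / 2670.0) = exp(1.4457) = 4.2448.
m_f = m₀ / 4.2448 = 240,200 / 4.2448 = 56,586.9 kg.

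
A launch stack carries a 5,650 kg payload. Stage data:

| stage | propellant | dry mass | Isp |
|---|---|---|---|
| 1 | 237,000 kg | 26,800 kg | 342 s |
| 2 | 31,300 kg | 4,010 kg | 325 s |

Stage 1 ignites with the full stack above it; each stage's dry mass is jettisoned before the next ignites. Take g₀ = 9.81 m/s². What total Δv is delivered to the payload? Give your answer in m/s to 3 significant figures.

Ignition mass of stage 1 = 237,000+26,800 + 31,300+4,010 + 5,650 = 304,760 kg.
Stage 1: m₀ = 304,760 kg, m_f = 304,760 − 237,000 = 67,760 kg; Δv = 342×9.81×ln(4.498) = 3355.0×1.5036 ≈ 5044 m/s.
Stage 2: m₀ = 40,960 kg, m_f = 40,960 − 31,300 = 9,660 kg; Δv = 325×9.81×ln(4.24) = 3188.2×1.4446 ≈ 4606 m/s.
Total Δv = 5044 + 4606 = 9650 m/s.

Δv ≈ 9650 m/s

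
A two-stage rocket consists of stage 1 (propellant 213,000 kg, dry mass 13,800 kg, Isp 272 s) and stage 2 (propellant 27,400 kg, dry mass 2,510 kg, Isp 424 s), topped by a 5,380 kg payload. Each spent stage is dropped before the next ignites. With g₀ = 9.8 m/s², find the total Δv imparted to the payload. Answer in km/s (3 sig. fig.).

Ignition mass of stage 1 = 213,000+13,800 + 27,400+2,510 + 5,380 = 262,090 kg.
Stage 1: m₀ = 262,090 kg, m_f = 262,090 − 213,000 = 49,090 kg; Δv = 272×9.8×ln(5.339) = 2665.6×1.6750 ≈ 4465 m/s.
Stage 2: m₀ = 35,290 kg, m_f = 35,290 − 27,400 = 7,890 kg; Δv = 424×9.8×ln(4.473) = 4155.2×1.4980 ≈ 6225 m/s.
Total Δv = 4465 + 6225 = 10690 m/s.

Δv ≈ 10.7 km/s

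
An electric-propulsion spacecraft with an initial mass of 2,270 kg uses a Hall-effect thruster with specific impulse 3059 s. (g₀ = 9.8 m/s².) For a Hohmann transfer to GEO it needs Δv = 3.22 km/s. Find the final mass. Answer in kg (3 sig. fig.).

final mass ≈ 2040 kg

v_e = Isp · g₀ = 3059 × 9.8 = 29978.2 m/s.
m₀/m_f = exp(Δv / v_e) = exp(3220 / 29978.2) = exp(0.1074) = 1.1134.
m_f = m₀ / 1.1134 = 2,270 / 1.1134 = 2,038.8 kg.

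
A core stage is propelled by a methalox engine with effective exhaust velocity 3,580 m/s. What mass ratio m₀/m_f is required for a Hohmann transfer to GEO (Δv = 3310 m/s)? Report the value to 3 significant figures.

mass ratio ≈ 2.52

Using Δv = v_e ln(m₀/m_f): m₀/m_f = exp(Δv / v_e) = exp(3310 / 3580.0) = exp(0.9246) = 2.5208.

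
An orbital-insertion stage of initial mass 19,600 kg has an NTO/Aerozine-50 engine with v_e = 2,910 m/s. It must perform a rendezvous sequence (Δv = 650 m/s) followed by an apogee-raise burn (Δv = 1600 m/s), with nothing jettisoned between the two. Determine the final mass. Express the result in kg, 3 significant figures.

After the first burn: m = 19600 × exp(−650/2910.0) = 19600 × 0.79982 = 15,676.5 kg.
After the second burn: m = 15,676.5 × exp(−1600/2910.0) = 15,676.5 × 0.57705 = 9,046.12 kg.

final mass ≈ 9050 kg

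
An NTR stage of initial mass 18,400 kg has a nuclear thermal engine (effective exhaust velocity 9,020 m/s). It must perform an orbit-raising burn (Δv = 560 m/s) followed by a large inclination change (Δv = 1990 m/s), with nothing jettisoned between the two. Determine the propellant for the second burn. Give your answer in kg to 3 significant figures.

After the first burn: m = 18400 × exp(−560/9020.0) = 18400 × 0.93980 = 17,292.3 kg.
After the second burn: m = 17,292.3 × exp(−1990/9020.0) = 17,292.3 × 0.80202 = 13,868.8 kg.
Second-burn propellant = 17,292.3 − 13,868.8 = 3,423.5 kg.

propellant for the second burn ≈ 3420 kg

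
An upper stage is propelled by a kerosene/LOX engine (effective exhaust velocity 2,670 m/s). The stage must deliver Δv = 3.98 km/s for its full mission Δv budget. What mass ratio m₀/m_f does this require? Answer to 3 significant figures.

From the ideal rocket equation, m₀/m_f = exp(Δv / v_e) = exp(3980 / 2670.0) = exp(1.4906) = 4.4399.

mass ratio ≈ 4.44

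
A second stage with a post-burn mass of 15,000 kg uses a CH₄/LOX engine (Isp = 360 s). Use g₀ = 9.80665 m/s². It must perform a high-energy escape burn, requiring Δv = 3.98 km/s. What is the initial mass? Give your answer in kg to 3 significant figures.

initial mass ≈ 46300 kg

v_e = Isp · g₀ = 360 × 9.80665 = 3530.4 m/s.
Rocket equation: m₀/m_f = exp(Δv / v_e) = exp(3980 / 3530.4) = exp(1.1274) = 3.0875.
m₀ = m_f × 3.0875 = 15,000 × 3.0875 = 46,312.5 kg.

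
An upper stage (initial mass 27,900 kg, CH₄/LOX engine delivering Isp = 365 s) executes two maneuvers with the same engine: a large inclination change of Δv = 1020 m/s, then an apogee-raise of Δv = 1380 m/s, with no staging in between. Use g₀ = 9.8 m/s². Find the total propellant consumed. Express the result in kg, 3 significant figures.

total propellant consumed ≈ 13600 kg

v_e = Isp · g₀ = 365 × 9.8 = 3577.0 m/s.
After the first burn: m = 27900 × exp(−1020/3577.0) = 27900 × 0.75190 = 20,978 kg.
After the second burn: m = 20,978 × exp(−1380/3577.0) = 20,978 × 0.67991 = 14,263.2 kg.
Total propellant = m₀ − m_final = 27900 − 14,263.2 = 13,636.8 kg.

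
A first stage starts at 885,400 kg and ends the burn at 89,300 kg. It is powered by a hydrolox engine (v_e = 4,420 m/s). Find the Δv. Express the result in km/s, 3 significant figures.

Rocket equation: Δv = v_e · ln(m₀/m_f) = 4420.0 × ln(9.915) = 4420.0 × 2.2940 ≈ 10139.6 m/s.

Δv ≈ 10.1 km/s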